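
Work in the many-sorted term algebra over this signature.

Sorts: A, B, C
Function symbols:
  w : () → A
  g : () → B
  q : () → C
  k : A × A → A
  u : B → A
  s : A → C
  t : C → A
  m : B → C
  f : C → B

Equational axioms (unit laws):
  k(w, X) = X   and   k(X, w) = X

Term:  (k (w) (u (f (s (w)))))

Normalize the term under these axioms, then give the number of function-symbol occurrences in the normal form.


1. (k (w) (u (f (s (w)))))  →  (u (f (s (w))))
normal form: (u (f (s (w))))

size = 4


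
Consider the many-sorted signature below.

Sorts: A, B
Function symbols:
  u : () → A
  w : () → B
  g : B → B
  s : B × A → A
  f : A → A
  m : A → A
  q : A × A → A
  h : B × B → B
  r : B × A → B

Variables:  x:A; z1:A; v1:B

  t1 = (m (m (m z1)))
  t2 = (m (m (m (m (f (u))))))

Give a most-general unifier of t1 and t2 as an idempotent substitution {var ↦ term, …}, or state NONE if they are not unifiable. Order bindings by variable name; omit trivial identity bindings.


{z1 ↦ (m (f (u)))}


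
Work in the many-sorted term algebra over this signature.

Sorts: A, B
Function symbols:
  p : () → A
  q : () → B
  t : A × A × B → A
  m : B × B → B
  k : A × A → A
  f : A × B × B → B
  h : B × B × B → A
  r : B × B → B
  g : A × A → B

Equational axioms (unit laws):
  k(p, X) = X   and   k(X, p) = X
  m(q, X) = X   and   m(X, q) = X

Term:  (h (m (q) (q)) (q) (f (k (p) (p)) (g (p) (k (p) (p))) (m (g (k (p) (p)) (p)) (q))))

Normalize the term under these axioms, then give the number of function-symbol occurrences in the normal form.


1. (h (m (q) (q)) (q) (f (k (p) (p)) (g (p) (k (p) (p))) (m (g (k (p) (p)) (p)) (q))))  →  (h (q) (q) (f (k (p) (p)) (g (p) (k (p) (p))) (m (g (k (p) (p)) (p)) (q))))
2. (h (q) (q) (f (k (p) (p)) (g (p) (k (p) (p))) (m (g (k (p) (p)) (p)) (q))))  →  (h (q) (q) (f (p) (g (p) (k (p) (p))) (m (g (k (p) (p)) (p)) (q))))
3. (h (q) (q) (f (p) (g (p) (k (p) (p))) (m (g (k (p) (p)) (p)) (q))))  →  (h (q) (q) (f (p) (g (p) (p)) (m (g (k (p) (p)) (p)) (q))))
4. (h (q) (q) (f (p) (g (p) (p)) (m (g (k (p) (p)) (p)) (q))))  →  (h (q) (q) (f (p) (g (p) (p)) (g (k (p) (p)) (p))))
5. (h (q) (q) (f (p) (g (p) (p)) (g (k (p) (p)) (p))))  →  (h (q) (q) (f (p) (g (p) (p)) (g (p) (p))))
normal form: (h (q) (q) (f (p) (g (p) (p)) (g (p) (p))))

size = 11


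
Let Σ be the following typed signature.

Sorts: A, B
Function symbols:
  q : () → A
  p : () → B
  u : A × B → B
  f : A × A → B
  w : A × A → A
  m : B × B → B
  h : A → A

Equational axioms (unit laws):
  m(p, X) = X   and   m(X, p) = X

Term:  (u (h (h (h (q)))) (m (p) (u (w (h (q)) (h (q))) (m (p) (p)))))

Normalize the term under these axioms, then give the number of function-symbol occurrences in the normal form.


size = 12

1. (u (h (h (h (q)))) (m (p) (u (w (h (q)) (h (q))) (m (p) (p)))))  →  (u (h (h (h (q)))) (u (w (h (q)) (h (q))) (m (p) (p))))
2. (u (h (h (h (q)))) (u (w (h (q)) (h (q))) (m (p) (p))))  →  (u (h (h (h (q)))) (u (w (h (q)) (h (q))) (p)))
normal form: (u (h (h (h (q)))) (u (w (h (q)) (h (q))) (p)))


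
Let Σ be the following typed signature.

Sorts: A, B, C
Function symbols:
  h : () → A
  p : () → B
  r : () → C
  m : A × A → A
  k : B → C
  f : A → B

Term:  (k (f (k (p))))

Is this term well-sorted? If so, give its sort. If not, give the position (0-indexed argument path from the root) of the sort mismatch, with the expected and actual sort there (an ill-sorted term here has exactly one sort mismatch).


ill-sorted at position [0, 0]: expected A, got C

      (p) : B
    (k (p)) : C
  (f (k (p))) : ✗ arg 0 at [0, 0] has sort C, expected A


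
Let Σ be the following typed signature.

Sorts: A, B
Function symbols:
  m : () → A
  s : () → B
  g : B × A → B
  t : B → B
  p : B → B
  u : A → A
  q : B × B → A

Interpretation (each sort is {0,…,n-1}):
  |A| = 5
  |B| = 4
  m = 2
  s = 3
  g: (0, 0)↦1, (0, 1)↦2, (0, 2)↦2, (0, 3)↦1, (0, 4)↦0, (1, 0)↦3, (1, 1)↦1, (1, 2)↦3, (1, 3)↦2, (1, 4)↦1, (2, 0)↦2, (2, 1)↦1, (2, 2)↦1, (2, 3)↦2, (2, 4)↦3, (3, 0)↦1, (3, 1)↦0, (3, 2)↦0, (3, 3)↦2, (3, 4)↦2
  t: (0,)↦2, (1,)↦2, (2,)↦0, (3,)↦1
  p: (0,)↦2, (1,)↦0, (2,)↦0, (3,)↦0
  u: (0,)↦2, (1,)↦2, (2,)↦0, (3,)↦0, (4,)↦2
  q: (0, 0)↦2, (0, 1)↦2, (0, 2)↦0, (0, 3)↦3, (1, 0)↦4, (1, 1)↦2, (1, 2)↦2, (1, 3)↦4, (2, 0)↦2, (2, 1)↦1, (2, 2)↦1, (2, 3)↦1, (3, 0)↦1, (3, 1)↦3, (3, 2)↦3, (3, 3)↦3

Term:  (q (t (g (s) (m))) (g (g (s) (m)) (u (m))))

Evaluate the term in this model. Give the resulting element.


  s = 3
  m = 2
  (g (s) (m)) = g(3, 2) = 0
  (t (g (s) (m))) = t(0,) = 2
  s = 3
  m = 2
  (g (s) (m)) = g(3, 2) = 0
  m = 2
  (u (m)) = u(2,) = 0
  (g (g (s) (m)) (u (m))) = g(0, 0) = 1
  (q (t (g (s) (m))) (g (g (s) (m)) (u (m)))) = q(2, 1) = 1

value = 1


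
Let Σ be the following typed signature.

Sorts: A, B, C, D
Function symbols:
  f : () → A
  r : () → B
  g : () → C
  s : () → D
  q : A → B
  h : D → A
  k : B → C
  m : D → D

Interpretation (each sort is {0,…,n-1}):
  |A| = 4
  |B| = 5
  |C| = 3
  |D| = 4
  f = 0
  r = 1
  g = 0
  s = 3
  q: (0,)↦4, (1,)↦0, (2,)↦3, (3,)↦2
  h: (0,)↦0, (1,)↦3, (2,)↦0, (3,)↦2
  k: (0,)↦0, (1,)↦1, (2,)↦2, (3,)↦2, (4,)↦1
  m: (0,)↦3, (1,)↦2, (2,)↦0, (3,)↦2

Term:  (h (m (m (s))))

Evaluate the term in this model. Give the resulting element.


value = 0

  s = 3
  (m (s)) = m(3,) = 2
  (m (m (s))) = m(2,) = 0
  (h (m (m (s)))) = h(0,) = 0


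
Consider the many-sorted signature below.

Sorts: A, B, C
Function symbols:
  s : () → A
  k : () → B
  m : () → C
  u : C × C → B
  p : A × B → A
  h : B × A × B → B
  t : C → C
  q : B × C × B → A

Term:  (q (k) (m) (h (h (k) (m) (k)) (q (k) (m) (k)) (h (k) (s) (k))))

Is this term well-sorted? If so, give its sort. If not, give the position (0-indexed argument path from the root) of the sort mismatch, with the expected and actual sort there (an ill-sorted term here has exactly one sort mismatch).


  (k) : B
  (m) : C
      (k) : B
      (m) : C
      (k) : B
    (h (k) (m) (k)) : ✗ arg 1 at [2, 0, 1] has sort C, expected A
      (k) : B
      (m) : C
      (k) : B
    (q (k) (m) (k)) : A
      (k) : B
      (s) : A
      (k) : B
    (h (k) (s) (k)) : B

ill-sorted at position [2, 0, 1]: expected A, got C


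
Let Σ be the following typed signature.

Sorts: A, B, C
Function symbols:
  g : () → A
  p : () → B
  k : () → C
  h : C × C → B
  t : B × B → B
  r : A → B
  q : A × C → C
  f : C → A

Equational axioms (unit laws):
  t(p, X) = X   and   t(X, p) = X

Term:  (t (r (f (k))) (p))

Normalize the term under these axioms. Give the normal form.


normal form = (r (f (k)))

1. (t (r (f (k))) (p))  →  (r (f (k)))


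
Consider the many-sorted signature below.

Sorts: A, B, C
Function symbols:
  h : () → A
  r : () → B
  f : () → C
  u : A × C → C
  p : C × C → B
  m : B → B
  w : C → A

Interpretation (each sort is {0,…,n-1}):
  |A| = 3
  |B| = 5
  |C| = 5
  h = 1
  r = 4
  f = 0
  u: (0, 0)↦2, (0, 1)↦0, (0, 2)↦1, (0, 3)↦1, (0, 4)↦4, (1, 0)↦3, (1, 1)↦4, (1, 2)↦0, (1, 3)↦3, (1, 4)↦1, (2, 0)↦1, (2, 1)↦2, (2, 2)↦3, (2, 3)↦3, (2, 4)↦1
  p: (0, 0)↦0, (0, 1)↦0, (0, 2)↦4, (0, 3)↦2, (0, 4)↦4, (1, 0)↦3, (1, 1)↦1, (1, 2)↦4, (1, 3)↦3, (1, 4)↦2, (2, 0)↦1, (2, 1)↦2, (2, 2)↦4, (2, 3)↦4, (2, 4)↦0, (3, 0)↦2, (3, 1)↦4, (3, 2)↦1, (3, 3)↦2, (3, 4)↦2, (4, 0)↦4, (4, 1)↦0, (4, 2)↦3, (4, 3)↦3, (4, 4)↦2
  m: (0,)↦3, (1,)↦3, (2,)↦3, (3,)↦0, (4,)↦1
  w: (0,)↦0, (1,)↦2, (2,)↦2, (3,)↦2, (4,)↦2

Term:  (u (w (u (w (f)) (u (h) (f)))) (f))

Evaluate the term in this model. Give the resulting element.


  f = 0
  (w (f)) = w(0,) = 0
  h = 1
  f = 0
  (u (h) (f)) = u(1, 0) = 3
  (u (w (f)) (u (h) (f))) = u(0, 3) = 1
  (w (u (w (f)) (u (h) (f)))) = w(1,) = 2
  f = 0
  (u (w (u (w (f)) (u (h) (f)))) (f)) = u(2, 0) = 1

value = 1


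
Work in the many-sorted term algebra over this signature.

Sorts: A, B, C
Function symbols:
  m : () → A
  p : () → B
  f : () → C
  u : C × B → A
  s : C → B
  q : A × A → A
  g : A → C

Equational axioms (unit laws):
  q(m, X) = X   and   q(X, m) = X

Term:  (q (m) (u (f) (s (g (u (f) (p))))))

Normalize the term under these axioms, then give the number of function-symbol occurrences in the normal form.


1. (q (m) (u (f) (s (g (u (f) (p))))))  →  (u (f) (s (g (u (f) (p)))))
normal form: (u (f) (s (g (u (f) (p)))))

size = 7


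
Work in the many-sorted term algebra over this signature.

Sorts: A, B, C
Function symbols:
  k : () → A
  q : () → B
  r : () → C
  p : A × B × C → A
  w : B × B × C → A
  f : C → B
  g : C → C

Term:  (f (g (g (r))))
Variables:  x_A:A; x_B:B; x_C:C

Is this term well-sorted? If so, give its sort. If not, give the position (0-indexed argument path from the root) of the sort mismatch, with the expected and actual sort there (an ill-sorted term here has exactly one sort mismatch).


well-sorted; sort = B

      (r) : C
    (g (r)) : C
  (g (g (r))) : C
(f (g (g (r)))) : B


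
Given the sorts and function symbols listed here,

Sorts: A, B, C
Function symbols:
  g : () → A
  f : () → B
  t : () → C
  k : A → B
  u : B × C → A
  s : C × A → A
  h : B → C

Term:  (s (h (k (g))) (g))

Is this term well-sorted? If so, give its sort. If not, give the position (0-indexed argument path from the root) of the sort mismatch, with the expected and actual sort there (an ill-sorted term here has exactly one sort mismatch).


      (g) : A
    (k (g)) : B
  (h (k (g))) : C
  (g) : A
(s (h (k (g))) (g)) : A

well-sorted; sort = A


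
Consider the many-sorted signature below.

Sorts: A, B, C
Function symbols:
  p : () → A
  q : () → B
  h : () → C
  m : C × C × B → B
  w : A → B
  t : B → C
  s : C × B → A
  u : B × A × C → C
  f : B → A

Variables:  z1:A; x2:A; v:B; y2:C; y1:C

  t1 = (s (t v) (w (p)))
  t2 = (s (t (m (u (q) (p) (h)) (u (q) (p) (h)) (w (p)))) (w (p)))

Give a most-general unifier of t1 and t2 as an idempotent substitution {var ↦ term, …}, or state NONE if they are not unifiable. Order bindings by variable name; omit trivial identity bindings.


{v ↦ (m (u (q) (p) (h)) (u (q) (p) (h)) (w (p)))}


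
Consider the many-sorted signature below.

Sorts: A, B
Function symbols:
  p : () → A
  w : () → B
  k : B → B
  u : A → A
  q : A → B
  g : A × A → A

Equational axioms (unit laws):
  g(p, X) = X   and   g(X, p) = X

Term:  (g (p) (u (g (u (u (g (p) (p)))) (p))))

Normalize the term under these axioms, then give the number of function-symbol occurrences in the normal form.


1. (g (p) (u (g (u (u (g (p) (p)))) (p))))  →  (u (g (u (u (g (p) (p)))) (p)))
2. (u (g (u (u (g (p) (p)))) (p)))  →  (u (u (u (g (p) (p)))))
3. (u (u (u (g (p) (p)))))  →  (u (u (u (p))))
normal form: (u (u (u (p))))

size = 4


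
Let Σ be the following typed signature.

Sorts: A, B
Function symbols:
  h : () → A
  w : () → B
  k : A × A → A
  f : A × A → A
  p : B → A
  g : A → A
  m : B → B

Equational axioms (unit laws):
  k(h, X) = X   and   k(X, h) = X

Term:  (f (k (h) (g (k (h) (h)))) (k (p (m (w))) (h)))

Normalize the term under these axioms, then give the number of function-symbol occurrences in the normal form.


size = 6

1. (f (k (h) (g (k (h) (h)))) (k (p (m (w))) (h)))  →  (f (g (k (h) (h))) (k (p (m (w))) (h)))
2. (f (g (k (h) (h))) (k (p (m (w))) (h)))  →  (f (g (h)) (k (p (m (w))) (h)))
3. (f (g (h)) (k (p (m (w))) (h)))  →  (f (g (h)) (p (m (w))))
normal form: (f (g (h)) (p (m (w))))


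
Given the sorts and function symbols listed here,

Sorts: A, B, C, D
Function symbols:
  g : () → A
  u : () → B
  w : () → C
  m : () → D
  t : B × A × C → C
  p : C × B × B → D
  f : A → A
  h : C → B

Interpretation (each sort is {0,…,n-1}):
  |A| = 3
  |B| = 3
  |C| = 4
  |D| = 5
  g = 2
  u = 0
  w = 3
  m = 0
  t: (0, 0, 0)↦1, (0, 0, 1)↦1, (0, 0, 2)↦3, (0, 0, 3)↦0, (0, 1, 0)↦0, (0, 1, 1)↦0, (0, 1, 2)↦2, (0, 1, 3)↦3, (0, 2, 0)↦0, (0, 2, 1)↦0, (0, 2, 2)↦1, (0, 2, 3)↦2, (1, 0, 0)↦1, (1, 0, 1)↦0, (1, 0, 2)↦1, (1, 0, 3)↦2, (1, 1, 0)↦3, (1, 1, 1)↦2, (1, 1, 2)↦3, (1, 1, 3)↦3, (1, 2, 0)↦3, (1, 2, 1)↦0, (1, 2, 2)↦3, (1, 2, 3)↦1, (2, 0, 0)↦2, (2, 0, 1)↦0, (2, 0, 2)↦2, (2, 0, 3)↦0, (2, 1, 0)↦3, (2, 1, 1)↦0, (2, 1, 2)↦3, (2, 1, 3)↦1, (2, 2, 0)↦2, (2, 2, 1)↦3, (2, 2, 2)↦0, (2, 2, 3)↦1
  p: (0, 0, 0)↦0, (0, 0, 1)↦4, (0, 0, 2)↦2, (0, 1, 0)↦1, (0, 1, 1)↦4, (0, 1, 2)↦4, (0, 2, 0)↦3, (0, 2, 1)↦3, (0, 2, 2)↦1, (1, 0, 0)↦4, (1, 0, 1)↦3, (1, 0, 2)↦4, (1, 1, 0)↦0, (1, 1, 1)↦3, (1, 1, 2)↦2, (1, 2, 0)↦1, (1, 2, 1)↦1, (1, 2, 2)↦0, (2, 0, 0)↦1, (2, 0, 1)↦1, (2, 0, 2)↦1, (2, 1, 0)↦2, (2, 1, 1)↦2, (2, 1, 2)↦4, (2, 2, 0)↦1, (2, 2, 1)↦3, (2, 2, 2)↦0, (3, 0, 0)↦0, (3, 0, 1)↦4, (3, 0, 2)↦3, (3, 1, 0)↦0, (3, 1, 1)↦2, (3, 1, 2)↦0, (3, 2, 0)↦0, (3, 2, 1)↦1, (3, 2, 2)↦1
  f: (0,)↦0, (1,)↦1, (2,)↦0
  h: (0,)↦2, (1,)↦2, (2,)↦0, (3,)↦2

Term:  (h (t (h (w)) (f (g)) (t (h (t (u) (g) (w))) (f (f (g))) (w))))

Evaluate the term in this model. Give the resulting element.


value = 0

  w = 3
  (h (w)) = h(3,) = 2
  g = 2
  (f (g)) = f(2,) = 0
  u = 0
  g = 2
  w = 3
  (t (u) (g) (w)) = t(0, 2, 3) = 2
  (h (t (u) (g) (w))) = h(2,) = 0
  g = 2
  (f (g)) = f(2,) = 0
  (f (f (g))) = f(0,) = 0
  w = 3
  (t (h (t (u) (g) (w))) (f (f (g))) (w)) = t(0, 0, 3) = 0
  (t (h (w)) (f (g)) (t (h (t (u) (g) (w))) (f (f (g))) (w))) = t(2, 0, 0) = 2
  (h (t (h (w)) (f (g)) (t (h (t (u) (g) (w))) (f (f (g))) (w)))) = h(2,) = 0


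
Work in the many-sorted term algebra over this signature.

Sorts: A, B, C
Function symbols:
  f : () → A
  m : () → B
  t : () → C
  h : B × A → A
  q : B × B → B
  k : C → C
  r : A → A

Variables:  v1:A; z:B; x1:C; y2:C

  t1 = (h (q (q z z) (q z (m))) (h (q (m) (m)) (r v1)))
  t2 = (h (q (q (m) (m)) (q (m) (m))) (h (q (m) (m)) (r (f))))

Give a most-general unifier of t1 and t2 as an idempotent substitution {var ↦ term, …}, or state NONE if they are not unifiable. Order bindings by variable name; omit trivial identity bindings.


{v1 ↦ (f), z ↦ (m)}


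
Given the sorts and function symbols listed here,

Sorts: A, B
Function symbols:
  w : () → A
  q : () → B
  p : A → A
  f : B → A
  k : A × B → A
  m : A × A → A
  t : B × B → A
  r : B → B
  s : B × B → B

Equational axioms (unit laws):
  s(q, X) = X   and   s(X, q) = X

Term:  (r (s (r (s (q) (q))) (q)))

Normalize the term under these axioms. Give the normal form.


normal form = (r (r (q)))

1. (r (s (r (s (q) (q))) (q)))  →  (r (r (s (q) (q))))
2. (r (r (s (q) (q))))  →  (r (r (q)))


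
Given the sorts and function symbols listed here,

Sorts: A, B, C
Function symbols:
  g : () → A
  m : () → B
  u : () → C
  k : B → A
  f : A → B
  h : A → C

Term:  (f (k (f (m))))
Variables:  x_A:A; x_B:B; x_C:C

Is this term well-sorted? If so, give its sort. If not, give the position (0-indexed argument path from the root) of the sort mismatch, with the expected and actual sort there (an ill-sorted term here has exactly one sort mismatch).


      (m) : B
    (f (m)) : ✗ arg 0 at [0, 0, 0] has sort B, expected A

ill-sorted at position [0, 0, 0]: expected A, got B


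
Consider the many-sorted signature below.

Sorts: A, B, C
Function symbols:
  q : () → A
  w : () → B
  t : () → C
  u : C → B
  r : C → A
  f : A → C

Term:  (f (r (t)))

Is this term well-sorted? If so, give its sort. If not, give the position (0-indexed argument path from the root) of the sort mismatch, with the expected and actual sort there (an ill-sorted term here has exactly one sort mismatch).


well-sorted; sort = C

    (t) : C
  (r (t)) : A
(f (r (t))) : C


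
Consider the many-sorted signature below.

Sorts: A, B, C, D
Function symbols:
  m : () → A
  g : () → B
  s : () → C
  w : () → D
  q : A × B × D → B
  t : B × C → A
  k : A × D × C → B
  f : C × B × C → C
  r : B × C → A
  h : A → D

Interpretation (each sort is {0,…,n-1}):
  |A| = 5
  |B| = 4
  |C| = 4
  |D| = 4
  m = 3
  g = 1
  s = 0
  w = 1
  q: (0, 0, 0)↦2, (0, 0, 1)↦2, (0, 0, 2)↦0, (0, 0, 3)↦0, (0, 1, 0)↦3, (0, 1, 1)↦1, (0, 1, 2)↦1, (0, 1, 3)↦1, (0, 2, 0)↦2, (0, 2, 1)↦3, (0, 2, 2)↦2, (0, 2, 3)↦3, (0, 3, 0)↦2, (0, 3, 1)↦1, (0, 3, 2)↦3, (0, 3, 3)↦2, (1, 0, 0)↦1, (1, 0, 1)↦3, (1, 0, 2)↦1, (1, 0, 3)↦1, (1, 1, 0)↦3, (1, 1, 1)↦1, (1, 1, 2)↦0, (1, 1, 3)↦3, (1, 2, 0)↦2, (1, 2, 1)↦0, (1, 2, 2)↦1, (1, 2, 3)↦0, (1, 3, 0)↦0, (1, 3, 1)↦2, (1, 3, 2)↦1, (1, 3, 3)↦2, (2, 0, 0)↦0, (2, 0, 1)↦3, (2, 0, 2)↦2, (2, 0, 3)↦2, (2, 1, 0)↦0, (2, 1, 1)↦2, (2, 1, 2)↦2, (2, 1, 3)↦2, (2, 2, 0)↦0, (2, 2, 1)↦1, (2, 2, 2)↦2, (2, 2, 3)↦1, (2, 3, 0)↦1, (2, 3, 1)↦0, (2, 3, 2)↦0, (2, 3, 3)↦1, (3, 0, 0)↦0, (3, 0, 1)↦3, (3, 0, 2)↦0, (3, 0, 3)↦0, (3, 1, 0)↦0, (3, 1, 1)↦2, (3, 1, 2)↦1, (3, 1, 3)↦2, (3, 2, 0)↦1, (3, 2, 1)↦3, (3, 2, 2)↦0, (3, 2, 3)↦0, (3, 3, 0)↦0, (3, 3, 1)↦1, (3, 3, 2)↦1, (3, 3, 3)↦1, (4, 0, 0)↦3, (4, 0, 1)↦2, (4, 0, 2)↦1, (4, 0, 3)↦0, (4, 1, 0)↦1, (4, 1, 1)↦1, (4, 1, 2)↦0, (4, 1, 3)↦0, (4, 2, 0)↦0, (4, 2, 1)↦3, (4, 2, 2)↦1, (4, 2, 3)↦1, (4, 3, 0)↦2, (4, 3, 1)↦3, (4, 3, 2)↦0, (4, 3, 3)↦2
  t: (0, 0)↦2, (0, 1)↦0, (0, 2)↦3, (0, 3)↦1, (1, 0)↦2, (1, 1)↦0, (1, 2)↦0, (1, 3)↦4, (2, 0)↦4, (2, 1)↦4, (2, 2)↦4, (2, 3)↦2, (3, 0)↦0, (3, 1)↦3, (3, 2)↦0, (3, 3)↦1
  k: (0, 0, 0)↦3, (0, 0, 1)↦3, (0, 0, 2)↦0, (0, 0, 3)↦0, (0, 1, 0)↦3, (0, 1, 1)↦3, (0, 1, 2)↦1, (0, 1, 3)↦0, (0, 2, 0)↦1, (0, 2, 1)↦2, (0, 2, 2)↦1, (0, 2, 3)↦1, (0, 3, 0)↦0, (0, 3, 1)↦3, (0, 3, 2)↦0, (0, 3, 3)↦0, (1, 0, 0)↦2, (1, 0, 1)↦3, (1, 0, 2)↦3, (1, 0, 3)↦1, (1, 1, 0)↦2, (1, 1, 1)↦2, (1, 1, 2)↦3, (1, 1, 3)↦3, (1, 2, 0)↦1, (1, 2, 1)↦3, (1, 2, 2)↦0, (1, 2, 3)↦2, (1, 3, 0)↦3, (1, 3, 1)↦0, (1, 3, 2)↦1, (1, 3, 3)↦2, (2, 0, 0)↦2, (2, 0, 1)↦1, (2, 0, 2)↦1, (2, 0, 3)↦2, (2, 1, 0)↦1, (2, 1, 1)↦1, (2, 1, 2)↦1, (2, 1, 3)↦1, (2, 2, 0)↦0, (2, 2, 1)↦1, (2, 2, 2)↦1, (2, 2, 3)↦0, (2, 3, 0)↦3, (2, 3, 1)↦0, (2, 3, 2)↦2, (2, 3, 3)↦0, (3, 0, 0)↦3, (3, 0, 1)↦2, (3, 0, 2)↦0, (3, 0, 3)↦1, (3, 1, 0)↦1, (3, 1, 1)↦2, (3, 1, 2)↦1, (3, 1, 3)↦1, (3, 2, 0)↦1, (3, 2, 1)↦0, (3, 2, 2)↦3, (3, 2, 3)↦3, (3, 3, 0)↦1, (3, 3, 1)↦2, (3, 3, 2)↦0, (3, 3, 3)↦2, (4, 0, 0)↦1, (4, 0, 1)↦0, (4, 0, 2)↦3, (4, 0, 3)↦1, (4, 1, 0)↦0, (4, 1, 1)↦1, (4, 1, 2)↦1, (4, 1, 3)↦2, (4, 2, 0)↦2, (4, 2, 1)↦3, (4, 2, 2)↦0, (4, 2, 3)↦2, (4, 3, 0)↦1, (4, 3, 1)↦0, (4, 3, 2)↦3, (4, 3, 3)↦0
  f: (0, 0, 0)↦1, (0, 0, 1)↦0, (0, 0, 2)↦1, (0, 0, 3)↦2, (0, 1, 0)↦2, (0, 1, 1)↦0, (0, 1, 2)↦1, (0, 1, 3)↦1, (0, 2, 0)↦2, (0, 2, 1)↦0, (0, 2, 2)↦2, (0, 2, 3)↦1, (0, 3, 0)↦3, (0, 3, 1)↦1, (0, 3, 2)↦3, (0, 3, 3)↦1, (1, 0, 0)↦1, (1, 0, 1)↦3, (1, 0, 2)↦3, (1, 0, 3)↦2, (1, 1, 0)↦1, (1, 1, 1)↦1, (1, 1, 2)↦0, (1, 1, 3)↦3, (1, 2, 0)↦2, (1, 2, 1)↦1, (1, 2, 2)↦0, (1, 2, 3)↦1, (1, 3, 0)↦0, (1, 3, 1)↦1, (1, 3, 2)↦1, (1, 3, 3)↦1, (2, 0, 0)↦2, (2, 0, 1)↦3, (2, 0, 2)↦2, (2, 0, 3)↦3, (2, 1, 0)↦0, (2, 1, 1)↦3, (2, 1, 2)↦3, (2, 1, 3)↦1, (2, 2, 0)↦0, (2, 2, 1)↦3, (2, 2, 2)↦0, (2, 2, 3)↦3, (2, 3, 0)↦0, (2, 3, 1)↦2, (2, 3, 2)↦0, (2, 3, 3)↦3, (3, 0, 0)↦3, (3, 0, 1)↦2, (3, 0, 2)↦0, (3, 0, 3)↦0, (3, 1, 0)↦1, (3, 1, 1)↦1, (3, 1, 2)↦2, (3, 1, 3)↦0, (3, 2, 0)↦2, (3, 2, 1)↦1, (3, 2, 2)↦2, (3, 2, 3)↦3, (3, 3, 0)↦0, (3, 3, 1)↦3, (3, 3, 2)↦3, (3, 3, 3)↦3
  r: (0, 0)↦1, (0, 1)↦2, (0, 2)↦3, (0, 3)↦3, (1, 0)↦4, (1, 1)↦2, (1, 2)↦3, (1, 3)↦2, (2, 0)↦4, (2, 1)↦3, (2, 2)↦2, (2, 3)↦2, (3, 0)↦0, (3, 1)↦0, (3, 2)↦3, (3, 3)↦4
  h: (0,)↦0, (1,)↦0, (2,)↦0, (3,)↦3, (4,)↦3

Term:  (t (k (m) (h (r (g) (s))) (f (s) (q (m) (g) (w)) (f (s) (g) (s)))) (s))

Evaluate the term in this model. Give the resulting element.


value = 2

  m = 3
  g = 1
  s = 0
  (r (g) (s)) = r(1, 0) = 4
  (h (r (g) (s))) = h(4,) = 3
  s = 0
  m = 3
  g = 1
  w = 1
  (q (m) (g) (w)) = q(3, 1, 1) = 2
  s = 0
  g = 1
  s = 0
  (f (s) (g) (s)) = f(0, 1, 0) = 2
  (f (s) (q (m) (g) (w)) (f (s) (g) (s))) = f(0, 2, 2) = 2
  (k (m) (h (r (g) (s))) (f (s) (q (m) (g) (w)) (f (s) (g) (s)))) = k(3, 3, 2) = 0
  s = 0
  (t (k (m) (h (r (g) (s))) (f (s) (q (m) (g) (w)) (f (s) (g) (s)))) (s)) = t(0, 0) = 2


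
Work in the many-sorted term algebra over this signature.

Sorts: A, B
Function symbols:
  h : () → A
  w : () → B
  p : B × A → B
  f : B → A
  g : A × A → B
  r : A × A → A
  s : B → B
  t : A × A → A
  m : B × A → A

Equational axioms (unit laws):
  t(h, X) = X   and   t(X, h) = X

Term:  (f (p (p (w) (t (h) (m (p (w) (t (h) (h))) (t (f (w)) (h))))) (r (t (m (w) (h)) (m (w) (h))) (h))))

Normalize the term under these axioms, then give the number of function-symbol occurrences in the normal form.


1. (f (p (p (w) (t (h) (m (p (w) (t (h) (h))) (t (f (w)) (h))))) (r (t (m (w) (h)) (m (w) (h))) (h))))  →  (f (p (p (w) (m (p (w) (t (h) (h))) (t (f (w)) (h)))) (r (t (m (w) (h)) (m (w) (h))) (h))))
2. (f (p (p (w) (m (p (w) (t (h) (h))) (t (f (w)) (h)))) (r (t (m (w) (h)) (m (w) (h))) (h))))  →  (f (p (p (w) (m (p (w) (h)) (t (f (w)) (h)))) (r (t (m (w) (h)) (m (w) (h))) (h))))
3. (f (p (p (w) (m (p (w) (h)) (t (f (w)) (h)))) (r (t (m (w) (h)) (m (w) (h))) (h))))  →  (f (p (p (w) (m (p (w) (h)) (f (w)))) (r (t (m (w) (h)) (m (w) (h))) (h))))
normal form: (f (p (p (w) (m (p (w) (h)) (f (w)))) (r (t (m (w) (h)) (m (w) (h))) (h))))

size = 19


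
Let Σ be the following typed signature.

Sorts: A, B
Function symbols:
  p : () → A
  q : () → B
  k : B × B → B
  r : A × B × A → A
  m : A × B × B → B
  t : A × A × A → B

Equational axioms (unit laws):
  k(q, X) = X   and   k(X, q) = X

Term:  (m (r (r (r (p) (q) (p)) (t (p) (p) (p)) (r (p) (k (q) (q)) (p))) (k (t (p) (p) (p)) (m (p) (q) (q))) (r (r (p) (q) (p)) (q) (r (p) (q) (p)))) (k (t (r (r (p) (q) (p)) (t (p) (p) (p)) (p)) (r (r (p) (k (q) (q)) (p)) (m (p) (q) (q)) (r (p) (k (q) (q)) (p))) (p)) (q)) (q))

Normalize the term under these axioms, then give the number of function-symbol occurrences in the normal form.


size = 60

1. (m (r (r (r (p) (q) (p)) (t (p) (p) (p)) (r (p) (k (q) (q)) (p))) (k (t (p) (p) (p)) (m (p) (q) (q))) (r (r (p) (q) (p)) (q) (r (p) (q) (p)))) (k (t (r (r (p) (q) (p)) (t (p) (p) (p)) (p)) (r (r (p) (k (q) (q)) (p)) (m (p) (q) (q)) (r (p) (k (q) (q)) (p))) (p)) (q)) (q))  →  (m (r (r (r (p) (q) (p)) (t (p) (p) (p)) (r (p) (q) (p))) (k (t (p) (p) (p)) (m (p) (q) (q))) (r (r (p) (q) (p)) (q) (r (p) (q) (p)))) (k (t (r (r (p) (q) (p)) (t (p) (p) (p)) (p)) (r (r (p) (k (q) (q)) (p)) (m (p) (q) (q)) (r (p) (k (q) (q)) (p))) (p)) (q)) (q))
2. (m (r (r (r (p) (q) (p)) (t (p) (p) (p)) (r (p) (q) (p))) (k (t (p) (p) (p)) (m (p) (q) (q))) (r (r (p) (q) (p)) (q) (r (p) (q) (p)))) (k (t (r (r (p) (q) (p)) (t (p) (p) (p)) (p)) (r (r (p) (k (q) (q)) (p)) (m (p) (q) (q)) (r (p) (k (q) (q)) (p))) (p)) (q)) (q))  →  (m (r (r (r (p) (q) (p)) (t (p) (p) (p)) (r (p) (q) (p))) (k (t (p) (p) (p)) (m (p) (q) (q))) (r (r (p) (q) (p)) (q) (r (p) (q) (p)))) (t (r (r (p) (q) (p)) (t (p) (p) (p)) (p)) (r (r (p) (k (q) (q)) (p)) (m (p) (q) (q)) (r (p) (k (q) (q)) (p))) (p)) (q))
3. (m (r (r (r (p) (q) (p)) (t (p) (p) (p)) (r (p) (q) (p))) (k (t (p) (p) (p)) (m (p) (q) (q))) (r (r (p) (q) (p)) (q) (r (p) (q) (p)))) (t (r (r (p) (q) (p)) (t (p) (p) (p)) (p)) (r (r (p) (k (q) (q)) (p)) (m (p) (q) (q)) (r (p) (k (q) (q)) (p))) (p)) (q))  →  (m (r (r (r (p) (q) (p)) (t (p) (p) (p)) (r (p) (q) (p))) (k (t (p) (p) (p)) (m (p) (q) (q))) (r (r (p) (q) (p)) (q) (r (p) (q) (p)))) (t (r (r (p) (q) (p)) (t (p) (p) (p)) (p)) (r (r (p) (q) (p)) (m (p) (q) (q)) (r (p) (k (q) (q)) (p))) (p)) (q))
4. (m (r (r (r (p) (q) (p)) (t (p) (p) (p)) (r (p) (q) (p))) (k (t (p) (p) (p)) (m (p) (q) (q))) (r (r (p) (q) (p)) (q) (r (p) (q) (p)))) (t (r (r (p) (q) (p)) (t (p) (p) (p)) (p)) (r (r (p) (q) (p)) (m (p) (q) (q)) (r (p) (k (q) (q)) (p))) (p)) (q))  →  (m (r (r (r (p) (q) (p)) (t (p) (p) (p)) (r (p) (q) (p))) (k (t (p) (p) (p)) (m (p) (q) (q))) (r (r (p) (q) (p)) (q) (r (p) (q) (p)))) (t (r (r (p) (q) (p)) (t (p) (p) (p)) (p)) (r (r (p) (q) (p)) (m (p) (q) (q)) (r (p) (q) (p))) (p)) (q))
normal form: (m (r (r (r (p) (q) (p)) (t (p) (p) (p)) (r (p) (q) (p))) (k (t (p) (p) (p)) (m (p) (q) (q))) (r (r (p) (q) (p)) (q) (r (p) (q) (p)))) (t (r (r (p) (q) (p)) (t (p) (p) (p)) (p)) (r (r (p) (q) (p)) (m (p) (q) (q)) (r (p) (q) (p))) (p)) (q))


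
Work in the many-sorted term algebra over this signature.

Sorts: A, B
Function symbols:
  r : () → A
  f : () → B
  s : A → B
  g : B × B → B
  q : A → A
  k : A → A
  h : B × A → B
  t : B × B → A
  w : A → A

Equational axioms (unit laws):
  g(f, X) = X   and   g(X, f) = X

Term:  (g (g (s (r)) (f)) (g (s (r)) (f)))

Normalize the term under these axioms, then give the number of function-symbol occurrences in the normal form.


size = 5

1. (g (g (s (r)) (f)) (g (s (r)) (f)))  →  (g (s (r)) (g (s (r)) (f)))
2. (g (s (r)) (g (s (r)) (f)))  →  (g (s (r)) (s (r)))
normal form: (g (s (r)) (s (r)))


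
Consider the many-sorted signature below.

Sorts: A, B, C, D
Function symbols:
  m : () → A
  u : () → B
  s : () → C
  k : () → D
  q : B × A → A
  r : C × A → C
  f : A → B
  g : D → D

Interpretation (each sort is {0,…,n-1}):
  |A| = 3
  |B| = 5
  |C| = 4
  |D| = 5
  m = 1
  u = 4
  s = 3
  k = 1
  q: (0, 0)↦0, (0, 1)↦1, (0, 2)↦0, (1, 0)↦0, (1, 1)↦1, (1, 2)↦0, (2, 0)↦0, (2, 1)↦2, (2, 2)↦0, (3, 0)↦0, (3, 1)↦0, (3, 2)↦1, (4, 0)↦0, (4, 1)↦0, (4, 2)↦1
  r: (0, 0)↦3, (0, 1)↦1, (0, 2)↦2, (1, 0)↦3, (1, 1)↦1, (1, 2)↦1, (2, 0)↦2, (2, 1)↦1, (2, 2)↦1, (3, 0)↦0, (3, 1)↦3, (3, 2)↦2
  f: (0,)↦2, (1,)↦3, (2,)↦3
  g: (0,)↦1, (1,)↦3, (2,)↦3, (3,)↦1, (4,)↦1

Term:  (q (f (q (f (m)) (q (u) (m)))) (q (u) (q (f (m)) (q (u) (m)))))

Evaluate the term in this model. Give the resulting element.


  m = 1
  (f (m)) = f(1,) = 3
  u = 4
  m = 1
  (q (u) (m)) = q(4, 1) = 0
  (q (f (m)) (q (u) (m))) = q(3, 0) = 0
  (f (q (f (m)) (q (u) (m)))) = f(0,) = 2
  u = 4
  m = 1
  (f (m)) = f(1,) = 3
  u = 4
  m = 1
  (q (u) (m)) = q(4, 1) = 0
  (q (f (m)) (q (u) (m))) = q(3, 0) = 0
  (q (u) (q (f (m)) (q (u) (m)))) = q(4, 0) = 0
  (q (f (q (f (m)) (q (u) (m)))) (q (u) (q (f (m)) (q (u) (m))))) = q(2, 0) = 0

value = 0


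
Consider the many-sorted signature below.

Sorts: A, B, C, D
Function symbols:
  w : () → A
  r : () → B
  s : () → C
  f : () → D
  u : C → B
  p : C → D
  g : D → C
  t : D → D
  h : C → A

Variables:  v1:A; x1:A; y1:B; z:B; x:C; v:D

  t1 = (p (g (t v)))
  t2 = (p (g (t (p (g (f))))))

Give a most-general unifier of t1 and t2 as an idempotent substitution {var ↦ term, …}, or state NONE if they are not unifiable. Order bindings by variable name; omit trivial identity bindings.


{v ↦ (p (g (f)))}


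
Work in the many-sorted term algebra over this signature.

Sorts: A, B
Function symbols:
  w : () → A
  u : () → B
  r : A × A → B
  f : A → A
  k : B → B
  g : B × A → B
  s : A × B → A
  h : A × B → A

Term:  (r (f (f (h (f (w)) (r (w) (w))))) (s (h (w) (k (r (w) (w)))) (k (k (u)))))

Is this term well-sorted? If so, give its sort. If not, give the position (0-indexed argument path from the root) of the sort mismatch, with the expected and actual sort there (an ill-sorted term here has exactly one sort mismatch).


well-sorted; sort = B

          (w) : A
        (f (w)) : A
          (w) : A
          (w) : A
        (r (w) (w)) : B
      (h (f (w)) (r (w) (w))) : A
    (f (h (f (w)) (r (w) (w)))) : A
  (f (f (h (f (w)) (r (w) (w))))) : A
      (w) : A
          (w) : A
          (w) : A
        (r (w) (w)) : B
      (k (r (w) (w))) : B
    (h (w) (k (r (w) (w)))) : A
        (u) : B
      (k (u)) : B
    (k (k (u))) : B
  (s (h (w) (k (r (w) (w)))) (k (k (u)))) : A
(r (f (f (h (f (w)) (r (w) (w))))) (s (h (w) (k (r (w) (w)))) (k (k (u))))) : B


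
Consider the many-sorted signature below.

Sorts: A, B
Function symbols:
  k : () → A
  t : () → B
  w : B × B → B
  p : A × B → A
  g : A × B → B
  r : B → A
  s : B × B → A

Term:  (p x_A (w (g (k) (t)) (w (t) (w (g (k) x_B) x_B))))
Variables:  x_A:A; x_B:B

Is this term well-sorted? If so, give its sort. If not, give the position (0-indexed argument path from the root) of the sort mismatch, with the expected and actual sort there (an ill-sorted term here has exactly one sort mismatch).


well-sorted; sort = A

  x_A : A
      (k) : A
      (t) : B
    (g (k) (t)) : B
      (t) : B
          (k) : A
          x_B : B
        (g (k) x_B) : B
        x_B : B
      (w (g (k) x_B) x_B) : B
    (w (t) (w (g (k) x_B) x_B)) : B
  (w (g (k) (t)) (w (t) (w (g (k) x_B) x_B))) : B
(p x_A (w (g (k) (t)) (w (t) (w (g (k) x_B) x_B)))) : A


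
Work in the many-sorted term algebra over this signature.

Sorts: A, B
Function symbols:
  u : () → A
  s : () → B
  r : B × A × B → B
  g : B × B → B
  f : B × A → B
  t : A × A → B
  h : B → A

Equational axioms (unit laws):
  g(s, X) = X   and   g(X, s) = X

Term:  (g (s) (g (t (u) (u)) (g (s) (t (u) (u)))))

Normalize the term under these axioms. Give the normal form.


normal form = (g (t (u) (u)) (t (u) (u)))

1. (g (s) (g (t (u) (u)) (g (s) (t (u) (u)))))  →  (g (t (u) (u)) (g (s) (t (u) (u))))
2. (g (t (u) (u)) (g (s) (t (u) (u))))  →  (g (t (u) (u)) (t (u) (u)))


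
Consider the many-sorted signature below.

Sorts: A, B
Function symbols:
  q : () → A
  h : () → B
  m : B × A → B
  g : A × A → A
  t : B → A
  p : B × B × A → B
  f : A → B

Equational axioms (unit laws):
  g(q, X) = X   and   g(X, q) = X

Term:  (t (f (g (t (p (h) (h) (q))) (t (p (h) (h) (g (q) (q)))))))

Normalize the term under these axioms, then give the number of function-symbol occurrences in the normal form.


size = 13

1. (t (f (g (t (p (h) (h) (q))) (t (p (h) (h) (g (q) (q)))))))  →  (t (f (g (t (p (h) (h) (q))) (t (p (h) (h) (q))))))
normal form: (t (f (g (t (p (h) (h) (q))) (t (p (h) (h) (q))))))


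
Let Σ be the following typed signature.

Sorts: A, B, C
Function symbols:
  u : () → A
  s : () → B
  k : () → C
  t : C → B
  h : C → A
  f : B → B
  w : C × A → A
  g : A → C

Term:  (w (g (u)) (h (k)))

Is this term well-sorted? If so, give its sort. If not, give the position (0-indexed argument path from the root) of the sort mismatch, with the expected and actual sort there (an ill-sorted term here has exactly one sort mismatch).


    (u) : A
  (g (u)) : C
    (k) : C
  (h (k)) : A
(w (g (u)) (h (k))) : A

well-sorted; sort = A


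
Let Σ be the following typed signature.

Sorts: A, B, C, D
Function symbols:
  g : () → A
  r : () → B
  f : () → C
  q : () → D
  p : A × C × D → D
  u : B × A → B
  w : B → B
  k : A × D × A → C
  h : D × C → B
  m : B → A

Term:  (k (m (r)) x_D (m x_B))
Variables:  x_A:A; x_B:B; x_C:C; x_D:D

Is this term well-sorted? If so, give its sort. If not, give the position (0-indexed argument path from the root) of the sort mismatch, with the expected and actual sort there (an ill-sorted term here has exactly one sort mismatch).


well-sorted; sort = C

    (r) : B
  (m (r)) : A
  x_D : D
    x_B : B
  (m x_B) : A
(k (m (r)) x_D (m x_B)) : C


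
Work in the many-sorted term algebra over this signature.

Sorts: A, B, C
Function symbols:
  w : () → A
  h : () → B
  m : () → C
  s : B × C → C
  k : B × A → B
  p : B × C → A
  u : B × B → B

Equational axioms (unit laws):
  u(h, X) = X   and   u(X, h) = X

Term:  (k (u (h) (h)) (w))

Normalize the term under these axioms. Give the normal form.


normal form = (k (h) (w))

1. (k (u (h) (h)) (w))  →  (k (h) (w))


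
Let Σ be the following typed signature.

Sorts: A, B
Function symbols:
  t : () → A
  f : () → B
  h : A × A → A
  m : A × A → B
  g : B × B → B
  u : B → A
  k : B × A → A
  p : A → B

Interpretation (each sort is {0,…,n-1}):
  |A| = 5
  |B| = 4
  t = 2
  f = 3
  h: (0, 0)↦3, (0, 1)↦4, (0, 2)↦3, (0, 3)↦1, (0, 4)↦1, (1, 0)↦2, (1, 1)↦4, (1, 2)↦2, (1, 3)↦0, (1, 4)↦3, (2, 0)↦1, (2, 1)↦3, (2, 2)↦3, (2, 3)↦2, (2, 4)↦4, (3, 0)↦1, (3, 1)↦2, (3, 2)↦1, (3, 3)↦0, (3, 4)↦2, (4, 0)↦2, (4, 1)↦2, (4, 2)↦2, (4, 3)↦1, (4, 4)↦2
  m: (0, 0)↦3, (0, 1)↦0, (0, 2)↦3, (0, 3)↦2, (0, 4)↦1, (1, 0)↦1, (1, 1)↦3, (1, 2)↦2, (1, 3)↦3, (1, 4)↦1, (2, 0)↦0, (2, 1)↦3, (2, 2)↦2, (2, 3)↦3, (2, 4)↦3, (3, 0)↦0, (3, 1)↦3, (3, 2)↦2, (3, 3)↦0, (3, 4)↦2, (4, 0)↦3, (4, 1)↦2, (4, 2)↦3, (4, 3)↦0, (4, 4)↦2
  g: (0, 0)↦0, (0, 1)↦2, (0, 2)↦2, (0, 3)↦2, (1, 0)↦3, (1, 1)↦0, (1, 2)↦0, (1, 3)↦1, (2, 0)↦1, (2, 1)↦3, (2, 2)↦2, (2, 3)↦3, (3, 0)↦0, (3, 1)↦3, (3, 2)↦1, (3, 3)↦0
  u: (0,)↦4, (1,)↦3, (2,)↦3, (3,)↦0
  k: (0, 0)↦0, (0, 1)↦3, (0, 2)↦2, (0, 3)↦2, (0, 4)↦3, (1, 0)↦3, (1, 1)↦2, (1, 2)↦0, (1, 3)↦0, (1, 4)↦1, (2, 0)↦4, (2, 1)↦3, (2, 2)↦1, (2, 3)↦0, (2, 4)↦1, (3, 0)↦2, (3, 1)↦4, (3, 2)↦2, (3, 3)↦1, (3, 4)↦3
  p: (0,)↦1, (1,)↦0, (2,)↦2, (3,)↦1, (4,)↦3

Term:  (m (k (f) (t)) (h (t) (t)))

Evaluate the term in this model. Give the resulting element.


value = 3

  f = 3
  t = 2
  (k (f) (t)) = k(3, 2) = 2
  t = 2
  t = 2
  (h (t) (t)) = h(2, 2) = 3
  (m (k (f) (t)) (h (t) (t))) = m(2, 3) = 3


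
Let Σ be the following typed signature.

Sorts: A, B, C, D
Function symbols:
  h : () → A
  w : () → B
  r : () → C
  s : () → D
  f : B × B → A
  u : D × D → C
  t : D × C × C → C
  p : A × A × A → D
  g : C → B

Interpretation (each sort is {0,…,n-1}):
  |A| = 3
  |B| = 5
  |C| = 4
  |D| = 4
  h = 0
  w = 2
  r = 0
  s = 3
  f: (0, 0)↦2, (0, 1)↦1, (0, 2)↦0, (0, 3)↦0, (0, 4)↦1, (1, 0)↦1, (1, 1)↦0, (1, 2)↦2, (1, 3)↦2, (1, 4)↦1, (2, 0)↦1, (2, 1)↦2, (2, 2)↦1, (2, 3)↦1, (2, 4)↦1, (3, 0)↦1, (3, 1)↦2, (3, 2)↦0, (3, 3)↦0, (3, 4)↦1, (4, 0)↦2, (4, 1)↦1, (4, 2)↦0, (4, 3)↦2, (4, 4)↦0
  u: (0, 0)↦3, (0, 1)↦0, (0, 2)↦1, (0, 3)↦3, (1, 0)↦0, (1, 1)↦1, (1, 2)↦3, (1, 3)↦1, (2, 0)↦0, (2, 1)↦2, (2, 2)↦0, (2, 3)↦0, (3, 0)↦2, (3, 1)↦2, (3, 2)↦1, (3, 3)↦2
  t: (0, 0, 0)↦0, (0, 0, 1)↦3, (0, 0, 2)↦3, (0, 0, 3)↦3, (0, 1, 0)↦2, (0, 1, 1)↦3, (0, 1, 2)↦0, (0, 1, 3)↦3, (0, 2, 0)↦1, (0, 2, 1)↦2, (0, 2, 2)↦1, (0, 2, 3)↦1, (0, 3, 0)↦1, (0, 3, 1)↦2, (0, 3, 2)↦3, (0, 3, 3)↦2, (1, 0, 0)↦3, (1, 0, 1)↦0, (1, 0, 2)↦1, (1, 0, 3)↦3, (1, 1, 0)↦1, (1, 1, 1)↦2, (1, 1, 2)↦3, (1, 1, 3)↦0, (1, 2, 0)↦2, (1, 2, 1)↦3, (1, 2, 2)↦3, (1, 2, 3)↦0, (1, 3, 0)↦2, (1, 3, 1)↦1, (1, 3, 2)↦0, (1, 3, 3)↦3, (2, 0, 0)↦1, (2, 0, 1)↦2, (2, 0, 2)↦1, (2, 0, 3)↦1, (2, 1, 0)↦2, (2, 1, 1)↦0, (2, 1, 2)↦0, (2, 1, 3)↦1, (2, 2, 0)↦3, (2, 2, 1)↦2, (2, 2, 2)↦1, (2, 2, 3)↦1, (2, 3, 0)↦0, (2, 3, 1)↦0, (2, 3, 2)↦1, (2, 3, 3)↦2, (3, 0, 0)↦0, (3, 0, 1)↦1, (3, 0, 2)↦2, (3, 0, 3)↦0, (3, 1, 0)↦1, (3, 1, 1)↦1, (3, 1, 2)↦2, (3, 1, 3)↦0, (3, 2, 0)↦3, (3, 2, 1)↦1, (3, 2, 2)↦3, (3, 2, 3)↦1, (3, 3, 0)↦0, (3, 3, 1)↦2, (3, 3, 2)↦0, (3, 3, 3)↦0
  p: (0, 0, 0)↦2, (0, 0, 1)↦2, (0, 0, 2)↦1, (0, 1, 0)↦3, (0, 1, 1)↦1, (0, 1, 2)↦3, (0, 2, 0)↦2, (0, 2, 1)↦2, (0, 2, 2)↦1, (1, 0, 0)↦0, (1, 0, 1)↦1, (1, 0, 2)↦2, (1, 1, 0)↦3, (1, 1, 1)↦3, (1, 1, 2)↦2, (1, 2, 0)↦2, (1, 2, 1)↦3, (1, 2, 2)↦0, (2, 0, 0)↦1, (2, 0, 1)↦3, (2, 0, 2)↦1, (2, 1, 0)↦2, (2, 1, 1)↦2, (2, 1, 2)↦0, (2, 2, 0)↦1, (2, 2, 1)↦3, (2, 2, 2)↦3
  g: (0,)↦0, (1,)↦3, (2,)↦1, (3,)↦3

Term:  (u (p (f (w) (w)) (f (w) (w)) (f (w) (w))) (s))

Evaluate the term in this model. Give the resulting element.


  w = 2
  w = 2
  (f (w) (w)) = f(2, 2) = 1
  w = 2
  w = 2
  (f (w) (w)) = f(2, 2) = 1
  w = 2
  w = 2
  (f (w) (w)) = f(2, 2) = 1
  (p (f (w) (w)) (f (w) (w)) (f (w) (w))) = p(1, 1, 1) = 3
  s = 3
  (u (p (f (w) (w)) (f (w) (w)) (f (w) (w))) (s)) = u(3, 3) = 2

value = 2


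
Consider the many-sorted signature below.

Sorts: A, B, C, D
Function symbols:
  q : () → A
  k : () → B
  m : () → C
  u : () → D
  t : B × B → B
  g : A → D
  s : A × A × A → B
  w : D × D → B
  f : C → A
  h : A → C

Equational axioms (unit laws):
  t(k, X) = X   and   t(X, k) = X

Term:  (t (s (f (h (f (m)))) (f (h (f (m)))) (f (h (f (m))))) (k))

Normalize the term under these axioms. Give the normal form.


1. (t (s (f (h (f (m)))) (f (h (f (m)))) (f (h (f (m))))) (k))  →  (s (f (h (f (m)))) (f (h (f (m)))) (f (h (f (m)))))

normal form = (s (f (h (f (m)))) (f (h (f (m)))) (f (h (f (m)))))


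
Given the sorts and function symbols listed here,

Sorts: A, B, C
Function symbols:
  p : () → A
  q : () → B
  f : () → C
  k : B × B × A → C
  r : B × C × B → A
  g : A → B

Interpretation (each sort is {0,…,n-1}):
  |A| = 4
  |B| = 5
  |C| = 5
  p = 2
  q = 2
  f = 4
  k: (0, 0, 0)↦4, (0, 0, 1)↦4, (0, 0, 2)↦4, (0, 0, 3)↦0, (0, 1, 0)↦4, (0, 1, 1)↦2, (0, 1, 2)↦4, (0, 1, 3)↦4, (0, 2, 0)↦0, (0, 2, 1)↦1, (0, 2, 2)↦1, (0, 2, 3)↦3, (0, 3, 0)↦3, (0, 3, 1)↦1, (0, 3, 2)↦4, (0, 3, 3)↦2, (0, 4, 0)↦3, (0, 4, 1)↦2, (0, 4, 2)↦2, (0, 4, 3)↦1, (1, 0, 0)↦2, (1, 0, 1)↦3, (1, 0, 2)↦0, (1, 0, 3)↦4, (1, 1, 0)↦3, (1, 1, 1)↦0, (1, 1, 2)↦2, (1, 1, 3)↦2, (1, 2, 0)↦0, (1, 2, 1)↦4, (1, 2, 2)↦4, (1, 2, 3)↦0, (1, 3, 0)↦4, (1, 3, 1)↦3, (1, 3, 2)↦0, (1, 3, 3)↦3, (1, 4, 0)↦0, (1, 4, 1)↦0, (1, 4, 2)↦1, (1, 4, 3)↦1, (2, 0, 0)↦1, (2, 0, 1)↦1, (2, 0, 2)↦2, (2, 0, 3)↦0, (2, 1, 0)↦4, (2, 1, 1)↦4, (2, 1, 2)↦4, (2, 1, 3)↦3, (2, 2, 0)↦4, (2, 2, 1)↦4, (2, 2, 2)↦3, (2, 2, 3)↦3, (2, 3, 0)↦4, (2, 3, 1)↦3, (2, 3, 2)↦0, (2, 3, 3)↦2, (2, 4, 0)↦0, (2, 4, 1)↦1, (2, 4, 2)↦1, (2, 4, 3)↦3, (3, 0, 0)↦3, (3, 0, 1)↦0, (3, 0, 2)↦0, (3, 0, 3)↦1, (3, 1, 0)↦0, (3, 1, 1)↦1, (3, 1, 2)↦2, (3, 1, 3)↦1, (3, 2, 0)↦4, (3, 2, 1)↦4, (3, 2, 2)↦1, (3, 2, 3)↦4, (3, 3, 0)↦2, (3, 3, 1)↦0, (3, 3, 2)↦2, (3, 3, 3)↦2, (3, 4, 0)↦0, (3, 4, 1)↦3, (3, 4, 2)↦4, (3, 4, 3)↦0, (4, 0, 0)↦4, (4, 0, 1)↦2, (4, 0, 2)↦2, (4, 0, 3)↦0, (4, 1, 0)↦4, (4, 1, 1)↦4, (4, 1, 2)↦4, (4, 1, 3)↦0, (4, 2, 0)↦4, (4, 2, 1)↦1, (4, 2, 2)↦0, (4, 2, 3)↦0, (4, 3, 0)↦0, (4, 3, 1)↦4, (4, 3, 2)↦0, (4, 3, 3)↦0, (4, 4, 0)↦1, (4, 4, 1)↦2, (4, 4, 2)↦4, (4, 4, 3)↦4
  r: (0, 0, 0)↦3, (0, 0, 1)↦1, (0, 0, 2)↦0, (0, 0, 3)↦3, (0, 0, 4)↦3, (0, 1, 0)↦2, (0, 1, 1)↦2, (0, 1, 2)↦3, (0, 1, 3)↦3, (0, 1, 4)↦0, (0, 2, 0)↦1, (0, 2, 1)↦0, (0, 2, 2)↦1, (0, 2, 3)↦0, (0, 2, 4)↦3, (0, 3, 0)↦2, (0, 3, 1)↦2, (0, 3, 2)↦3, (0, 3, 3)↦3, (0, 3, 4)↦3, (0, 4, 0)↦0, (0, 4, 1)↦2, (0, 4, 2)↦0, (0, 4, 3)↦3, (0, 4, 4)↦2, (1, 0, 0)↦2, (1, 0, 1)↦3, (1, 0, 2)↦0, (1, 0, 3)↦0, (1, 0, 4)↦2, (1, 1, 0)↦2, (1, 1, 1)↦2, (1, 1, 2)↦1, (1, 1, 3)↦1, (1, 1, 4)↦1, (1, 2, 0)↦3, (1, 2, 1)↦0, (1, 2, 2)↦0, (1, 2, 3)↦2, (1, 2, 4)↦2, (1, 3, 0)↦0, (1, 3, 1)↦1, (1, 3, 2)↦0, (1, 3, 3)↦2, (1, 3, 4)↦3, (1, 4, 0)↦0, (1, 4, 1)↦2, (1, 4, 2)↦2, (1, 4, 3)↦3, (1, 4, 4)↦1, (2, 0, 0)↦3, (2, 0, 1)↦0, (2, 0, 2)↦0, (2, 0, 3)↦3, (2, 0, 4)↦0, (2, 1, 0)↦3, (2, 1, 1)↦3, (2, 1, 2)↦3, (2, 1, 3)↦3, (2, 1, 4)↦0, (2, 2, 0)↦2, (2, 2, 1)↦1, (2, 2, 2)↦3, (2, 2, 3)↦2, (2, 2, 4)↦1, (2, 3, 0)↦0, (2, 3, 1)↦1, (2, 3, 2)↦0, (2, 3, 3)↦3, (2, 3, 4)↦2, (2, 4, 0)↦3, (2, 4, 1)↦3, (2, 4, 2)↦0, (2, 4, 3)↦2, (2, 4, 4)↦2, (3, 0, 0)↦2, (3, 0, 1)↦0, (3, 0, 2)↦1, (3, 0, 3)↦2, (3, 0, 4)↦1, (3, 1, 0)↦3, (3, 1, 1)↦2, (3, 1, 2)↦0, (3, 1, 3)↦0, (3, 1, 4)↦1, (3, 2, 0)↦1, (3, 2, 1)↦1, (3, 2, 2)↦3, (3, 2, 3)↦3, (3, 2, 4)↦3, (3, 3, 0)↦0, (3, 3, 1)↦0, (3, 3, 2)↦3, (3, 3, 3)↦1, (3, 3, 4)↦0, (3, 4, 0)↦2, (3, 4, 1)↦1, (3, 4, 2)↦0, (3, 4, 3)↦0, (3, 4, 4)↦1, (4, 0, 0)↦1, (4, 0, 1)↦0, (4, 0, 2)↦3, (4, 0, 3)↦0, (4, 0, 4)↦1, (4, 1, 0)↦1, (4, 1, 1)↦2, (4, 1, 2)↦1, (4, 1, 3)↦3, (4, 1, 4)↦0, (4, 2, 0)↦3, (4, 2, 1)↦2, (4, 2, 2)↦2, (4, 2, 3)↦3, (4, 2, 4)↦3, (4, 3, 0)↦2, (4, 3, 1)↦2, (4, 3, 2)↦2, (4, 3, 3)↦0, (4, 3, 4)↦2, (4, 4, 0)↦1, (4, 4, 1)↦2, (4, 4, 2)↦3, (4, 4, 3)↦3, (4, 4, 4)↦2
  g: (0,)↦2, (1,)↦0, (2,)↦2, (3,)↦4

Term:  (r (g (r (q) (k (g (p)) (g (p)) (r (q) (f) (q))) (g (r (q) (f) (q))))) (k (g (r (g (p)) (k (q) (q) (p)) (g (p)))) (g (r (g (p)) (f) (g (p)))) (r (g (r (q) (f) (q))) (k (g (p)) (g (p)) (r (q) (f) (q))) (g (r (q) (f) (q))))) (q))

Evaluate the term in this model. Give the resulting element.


  q = 2
  p = 2
  (g (p)) = g(2,) = 2
  p = 2
  (g (p)) = g(2,) = 2
  q = 2
  f = 4
  q = 2
  (r (q) (f) (q)) = r(2, 4, 2) = 0
  (k (g (p)) (g (p)) (r (q) (f) (q))) = k(2, 2, 0) = 4
  q = 2
  f = 4
  q = 2
  (r (q) (f) (q)) = r(2, 4, 2) = 0
  (g (r (q) (f) (q))) = g(0,) = 2
  (r (q) (k (g (p)) (g (p)) (r (q) (f) (q))) (g (r (q) (f) (q)))) = r(2, 4, 2) = 0
  (g (r (q) (k (g (p)) (g (p)) (r (q) (f) (q))) (g (r (q) (f) (q))))) = g(0,) = 2
  p = 2
  (g (p)) = g(2,) = 2
  q = 2
  q = 2
  p = 2
  (k (q) (q) (p)) = k(2, 2, 2) = 3
  p = 2
  (g (p)) = g(2,) = 2
  (r (g (p)) (k (q) (q) (p)) (g (p))) = r(2, 3, 2) = 0
  (g (r (g (p)) (k (q) (q) (p)) (g (p)))) = g(0,) = 2
  p = 2
  (g (p)) = g(2,) = 2
  f = 4
  p = 2
  (g (p)) = g(2,) = 2
  (r (g (p)) (f) (g (p))) = r(2, 4, 2) = 0
  (g (r (g (p)) (f) (g (p)))) = g(0,) = 2
  q = 2
  f = 4
  q = 2
  (r (q) (f) (q)) = r(2, 4, 2) = 0
  (g (r (q) (f) (q))) = g(0,) = 2
  p = 2
  (g (p)) = g(2,) = 2
  p = 2
  (g (p)) = g(2,) = 2
  q = 2
  f = 4
  q = 2
  (r (q) (f) (q)) = r(2, 4, 2) = 0
  (k (g (p)) (g (p)) (r (q) (f) (q))) = k(2, 2, 0) = 4
  q = 2
  f = 4
  q = 2
  (r (q) (f) (q)) = r(2, 4, 2) = 0
  (g (r (q) (f) (q))) = g(0,) = 2
  (r (g (r (q) (f) (q))) (k (g (p)) (g (p)) (r (q) (f) (q))) (g (r (q) (f) (q)))) = r(2, 4, 2) = 0
  (k (g (r (g (p)) (k (q) (q) (p)) (g (p)))) (g (r (g (p)) (f) (g (p)))) (r (g (r (q) (f) (q))) (k (g (p)) (g (p)) (r (q) (f) (q))) (g (r (q) (f) (q))))) = k(2, 2, 0) = 4
  q = 2
  (r (g (r (q) (k (g (p)) (g (p)) (r (q) (f) (q))) (g (r (q) (f) (q))))) (k (g (r (g (p)) (k (q) (q) (p)) (g (p)))) (g (r (g (p)) (f) (g (p)))) (r (g (r (q) (f) (q))) (k (g (p)) (g (p)) (r (q) (f) (q))) (g (r (q) (f) (q))))) (q)) = r(2, 4, 2) = 0

value = 0
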